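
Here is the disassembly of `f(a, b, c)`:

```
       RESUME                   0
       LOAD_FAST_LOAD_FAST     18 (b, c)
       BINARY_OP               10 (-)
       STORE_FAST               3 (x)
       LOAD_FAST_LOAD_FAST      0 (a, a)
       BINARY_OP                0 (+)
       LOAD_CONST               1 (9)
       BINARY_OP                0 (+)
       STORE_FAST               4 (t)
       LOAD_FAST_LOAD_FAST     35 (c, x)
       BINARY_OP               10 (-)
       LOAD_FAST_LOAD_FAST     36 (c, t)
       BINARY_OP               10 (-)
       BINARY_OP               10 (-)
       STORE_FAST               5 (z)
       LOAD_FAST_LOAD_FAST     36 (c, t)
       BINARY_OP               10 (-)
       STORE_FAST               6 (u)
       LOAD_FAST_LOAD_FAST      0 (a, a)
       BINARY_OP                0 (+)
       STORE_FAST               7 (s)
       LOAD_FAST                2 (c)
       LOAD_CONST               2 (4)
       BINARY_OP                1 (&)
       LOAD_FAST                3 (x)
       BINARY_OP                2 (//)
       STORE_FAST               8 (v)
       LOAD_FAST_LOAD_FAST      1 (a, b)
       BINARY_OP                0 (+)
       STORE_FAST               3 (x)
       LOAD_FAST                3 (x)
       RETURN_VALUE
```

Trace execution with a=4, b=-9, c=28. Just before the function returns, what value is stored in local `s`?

8

LOAD_FAST_LOAD_FAST b,c → push -9,28. Stack: [-9, 28]
BINARY_OP - → -9 - 28 = -37. Stack: [-37]
STORE_FAST x → x=-37. Stack: []
LOAD_FAST_LOAD_FAST a,a → push 4,4. Stack: [4, 4]
BINARY_OP + → 4 + 4 = 8. Stack: [8]
LOAD_CONST → push 9. Stack: [8, 9]
BINARY_OP + → 8 + 9 = 17. Stack: [17]
STORE_FAST t → t=17. Stack: []
LOAD_FAST_LOAD_FAST c,x → push 28,-37. Stack: [28, -37]
BINARY_OP - → 28 - -37 = 65. Stack: [65]
LOAD_FAST_LOAD_FAST c,t → push 28,17. Stack: [65, 28, 17]
BINARY_OP - → 28 - 17 = 11. Stack: [65, 11]
BINARY_OP - → 65 - 11 = 54. Stack: [54]
STORE_FAST z → z=54. Stack: []
LOAD_FAST_LOAD_FAST c,t → push 28,17. Stack: [28, 17]
BINARY_OP - → 28 - 17 = 11. Stack: [11]
STORE_FAST u → u=11. Stack: []
LOAD_FAST_LOAD_FAST a,a → push 4,4. Stack: [4, 4]
BINARY_OP + → 4 + 4 = 8. Stack: [8]
STORE_FAST s → s=8. Stack: []
LOAD_FAST c → push 28. Stack: [28]
LOAD_CONST → push 4. Stack: [28, 4]
BINARY_OP & → 28 & 4 = 4. Stack: [4]
LOAD_FAST x → push -37. Stack: [4, -37]
BINARY_OP // → 4 // -37 = -1. Stack: [-1]
STORE_FAST v → v=-1. Stack: []
LOAD_FAST_LOAD_FAST a,b → push 4,-9. Stack: [4, -9]
BINARY_OP + → 4 + -9 = -5. Stack: [-5]
STORE_FAST x → x=-5. Stack: []
LOAD_FAST x → push -5. Stack: [-5]
RETURN_VALUE → return -5.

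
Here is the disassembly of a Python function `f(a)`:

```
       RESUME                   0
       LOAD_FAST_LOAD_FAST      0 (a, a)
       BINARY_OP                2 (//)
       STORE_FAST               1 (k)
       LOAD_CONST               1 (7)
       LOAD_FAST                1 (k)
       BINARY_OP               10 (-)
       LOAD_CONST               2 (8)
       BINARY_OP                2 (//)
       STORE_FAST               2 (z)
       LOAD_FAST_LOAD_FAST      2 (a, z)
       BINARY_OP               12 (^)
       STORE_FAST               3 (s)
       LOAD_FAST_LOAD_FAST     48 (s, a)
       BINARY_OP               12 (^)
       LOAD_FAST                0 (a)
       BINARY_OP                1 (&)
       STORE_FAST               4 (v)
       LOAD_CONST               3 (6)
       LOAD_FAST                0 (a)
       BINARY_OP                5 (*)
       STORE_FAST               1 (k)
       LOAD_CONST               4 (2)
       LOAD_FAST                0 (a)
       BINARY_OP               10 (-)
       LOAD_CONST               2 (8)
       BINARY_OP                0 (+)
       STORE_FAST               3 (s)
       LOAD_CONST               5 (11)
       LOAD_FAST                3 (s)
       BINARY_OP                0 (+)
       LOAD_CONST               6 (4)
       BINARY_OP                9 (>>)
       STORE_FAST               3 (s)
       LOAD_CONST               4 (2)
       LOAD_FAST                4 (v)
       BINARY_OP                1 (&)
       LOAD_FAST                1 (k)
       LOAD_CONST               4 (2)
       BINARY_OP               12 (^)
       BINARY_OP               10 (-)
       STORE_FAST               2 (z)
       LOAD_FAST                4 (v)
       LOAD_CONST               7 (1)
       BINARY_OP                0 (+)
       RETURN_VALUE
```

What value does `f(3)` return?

LOAD_FAST_LOAD_FAST a,a → push 3,3. Stack: [3, 3]
BINARY_OP // → 3 // 3 = 1. Stack: [1]
STORE_FAST k → k=1. Stack: []
LOAD_CONST → push 7. Stack: [7]
LOAD_FAST k → push 1. Stack: [7, 1]
BINARY_OP - → 7 - 1 = 6. Stack: [6]
LOAD_CONST → push 8. Stack: [6, 8]
BINARY_OP // → 6 // 8 = 0. Stack: [0]
STORE_FAST z → z=0. Stack: []
LOAD_FAST_LOAD_FAST a,z → push 3,0. Stack: [3, 0]
BINARY_OP ^ → 3 ^ 0 = 3. Stack: [3]
STORE_FAST s → s=3. Stack: []
LOAD_FAST_LOAD_FAST s,a → push 3,3. Stack: [3, 3]
BINARY_OP ^ → 3 ^ 3 = 0. Stack: [0]
LOAD_FAST a → push 3. Stack: [0, 3]
BINARY_OP & → 0 & 3 = 0. Stack: [0]
STORE_FAST v → v=0. Stack: []
LOAD_CONST → push 6. Stack: [6]
LOAD_FAST a → push 3. Stack: [6, 3]
BINARY_OP * → 6 * 3 = 18. Stack: [18]
STORE_FAST k → k=18. Stack: []
LOAD_CONST → push 2. Stack: [2]
LOAD_FAST a → push 3. Stack: [2, 3]
BINARY_OP - → 2 - 3 = -1. Stack: [-1]
LOAD_CONST → push 8. Stack: [-1, 8]
BINARY_OP + → -1 + 8 = 7. Stack: [7]
STORE_FAST s → s=7. Stack: []
LOAD_CONST → push 11. Stack: [11]
LOAD_FAST s → push 7. Stack: [11, 7]
BINARY_OP + → 11 + 7 = 18. Stack: [18]
LOAD_CONST → push 4. Stack: [18, 4]
BINARY_OP >> → 18 >> 4 = 1. Stack: [1]
STORE_FAST s → s=1. Stack: []
LOAD_CONST → push 2. Stack: [2]
LOAD_FAST v → push 0. Stack: [2, 0]
BINARY_OP & → 2 & 0 = 0. Stack: [0]
LOAD_FAST k → push 18. Stack: [0, 18]
LOAD_CONST → push 2. Stack: [0, 18, 2]
BINARY_OP ^ → 18 ^ 2 = 16. Stack: [0, 16]
BINARY_OP - → 0 - 16 = -16. Stack: [-16]
STORE_FAST z → z=-16. Stack: []
LOAD_FAST v → push 0. Stack: [0]
LOAD_CONST → push 1. Stack: [0, 1]
BINARY_OP + → 0 + 1 = 1. Stack: [1]
RETURN_VALUE → return 1.

1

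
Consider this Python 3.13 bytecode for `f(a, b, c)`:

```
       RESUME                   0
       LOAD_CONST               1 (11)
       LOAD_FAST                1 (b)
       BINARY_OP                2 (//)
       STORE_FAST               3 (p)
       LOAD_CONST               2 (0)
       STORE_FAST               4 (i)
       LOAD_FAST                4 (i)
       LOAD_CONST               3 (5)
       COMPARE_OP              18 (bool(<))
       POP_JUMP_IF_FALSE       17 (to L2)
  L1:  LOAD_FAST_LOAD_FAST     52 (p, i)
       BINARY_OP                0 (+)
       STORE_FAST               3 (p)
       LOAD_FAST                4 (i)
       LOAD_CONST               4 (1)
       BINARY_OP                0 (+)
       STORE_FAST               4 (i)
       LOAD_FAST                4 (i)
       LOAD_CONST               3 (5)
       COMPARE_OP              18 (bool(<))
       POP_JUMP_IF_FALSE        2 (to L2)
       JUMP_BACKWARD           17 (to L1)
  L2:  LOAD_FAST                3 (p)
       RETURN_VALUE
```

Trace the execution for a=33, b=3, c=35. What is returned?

13

LOAD_CONST → push 11
LOAD_FAST b → push 3
BINARY_OP // → 11 // 3 = 3
STORE_FAST p → p=3
LOAD_CONST → push 0
STORE_FAST i → i=0
LOAD_FAST i → push 0
LOAD_CONST → push 5
COMPARE_OP bool(<) → 0 vs 5 = True
POP_JUMP_IF_FALSE → pop True; no jump
LOAD_FAST_LOAD_FAST p,i → push 3,0
BINARY_OP + → 3 + 0 = 3
STORE_FAST p → p=3
LOAD_FAST i → push 0
LOAD_CONST → push 1
BINARY_OP + → 0 + 1 = 1
STORE_FAST i → i=1
LOAD_FAST i → push 1
LOAD_CONST → push 5
COMPARE_OP bool(<) → 1 vs 5 = True
POP_JUMP_IF_FALSE → pop True; no jump
LOAD_FAST_LOAD_FAST p,i → push 3,1
BINARY_OP + → 3 + 1 = 4
STORE_FAST p → p=4
LOAD_FAST i → push 1
LOAD_CONST → push 1
BINARY_OP + → 1 + 1 = 2
STORE_FAST i → i=2
LOAD_FAST i → push 2
LOAD_CONST → push 5
COMPARE_OP bool(<) → 2 vs 5 = True
POP_JUMP_IF_FALSE → pop True; no jump
LOAD_FAST_LOAD_FAST p,i → push 4,2
BINARY_OP + → 4 + 2 = 6
STORE_FAST p → p=6
LOAD_FAST i → push 2
LOAD_CONST → push 1
BINARY_OP + → 2 + 1 = 3
STORE_FAST i → i=3
LOAD_FAST i → push 3
LOAD_CONST → push 5
COMPARE_OP bool(<) → 3 vs 5 = True
POP_JUMP_IF_FALSE → pop True; no jump
LOAD_FAST_LOAD_FAST p,i → push 6,3
BINARY_OP + → 6 + 3 = 9
STORE_FAST p → p=9
LOAD_FAST i → push 3
LOAD_CONST → push 1
BINARY_OP + → 3 + 1 = 4
STORE_FAST i → i=4
LOAD_FAST i → push 4
LOAD_CONST → push 5
COMPARE_OP bool(<) → 4 vs 5 = True
POP_JUMP_IF_FALSE → pop True; no jump
LOAD_FAST_LOAD_FAST p,i → push 9,4
BINARY_OP + → 9 + 4 = 13
STORE_FAST p → p=13
LOAD_FAST i → push 4
LOAD_CONST → push 1
BINARY_OP + → 4 + 1 = 5
STORE_FAST i → i=5
LOAD_FAST i → push 5
LOAD_CONST → push 5
COMPARE_OP bool(<) → 5 vs 5 = False
POP_JUMP_IF_FALSE → pop False; jump
LOAD_FAST p → push 13
RETURN_VALUE → return 13.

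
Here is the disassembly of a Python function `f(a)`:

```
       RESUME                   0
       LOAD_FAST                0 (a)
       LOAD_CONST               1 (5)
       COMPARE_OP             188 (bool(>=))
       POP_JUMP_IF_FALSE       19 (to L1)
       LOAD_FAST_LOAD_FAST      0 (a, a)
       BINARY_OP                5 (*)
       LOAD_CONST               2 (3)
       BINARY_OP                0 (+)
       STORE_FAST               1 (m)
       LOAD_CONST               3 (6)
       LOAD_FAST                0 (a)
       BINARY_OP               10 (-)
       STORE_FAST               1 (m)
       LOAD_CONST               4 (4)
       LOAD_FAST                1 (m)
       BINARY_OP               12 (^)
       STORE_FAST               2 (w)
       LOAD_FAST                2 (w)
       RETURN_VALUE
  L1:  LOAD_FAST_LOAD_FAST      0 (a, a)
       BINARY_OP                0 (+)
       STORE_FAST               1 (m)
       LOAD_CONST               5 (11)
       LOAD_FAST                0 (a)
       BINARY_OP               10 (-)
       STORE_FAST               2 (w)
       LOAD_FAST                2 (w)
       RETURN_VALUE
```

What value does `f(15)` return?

LOAD_FAST a → push 15. Stack: [15]
LOAD_CONST → push 5. Stack: [15, 5]
COMPARE_OP bool(>=) → 15 vs 5 = True. Stack: [True]
POP_JUMP_IF_FALSE → pop True; no jump. Stack: []
LOAD_FAST_LOAD_FAST a,a → push 15,15. Stack: [15, 15]
BINARY_OP * → 15 * 15 = 225. Stack: [225]
LOAD_CONST → push 3. Stack: [225, 3]
BINARY_OP + → 225 + 3 = 228. Stack: [228]
STORE_FAST m → m=228. Stack: []
LOAD_CONST → push 6. Stack: [6]
LOAD_FAST a → push 15. Stack: [6, 15]
BINARY_OP - → 6 - 15 = -9. Stack: [-9]
STORE_FAST m → m=-9. Stack: []
LOAD_CONST → push 4. Stack: [4]
LOAD_FAST m → push -9. Stack: [4, -9]
BINARY_OP ^ → 4 ^ -9 = -13. Stack: [-13]
STORE_FAST w → w=-13. Stack: []
LOAD_FAST w → push -13. Stack: [-13]
RETURN_VALUE → return -13.

-13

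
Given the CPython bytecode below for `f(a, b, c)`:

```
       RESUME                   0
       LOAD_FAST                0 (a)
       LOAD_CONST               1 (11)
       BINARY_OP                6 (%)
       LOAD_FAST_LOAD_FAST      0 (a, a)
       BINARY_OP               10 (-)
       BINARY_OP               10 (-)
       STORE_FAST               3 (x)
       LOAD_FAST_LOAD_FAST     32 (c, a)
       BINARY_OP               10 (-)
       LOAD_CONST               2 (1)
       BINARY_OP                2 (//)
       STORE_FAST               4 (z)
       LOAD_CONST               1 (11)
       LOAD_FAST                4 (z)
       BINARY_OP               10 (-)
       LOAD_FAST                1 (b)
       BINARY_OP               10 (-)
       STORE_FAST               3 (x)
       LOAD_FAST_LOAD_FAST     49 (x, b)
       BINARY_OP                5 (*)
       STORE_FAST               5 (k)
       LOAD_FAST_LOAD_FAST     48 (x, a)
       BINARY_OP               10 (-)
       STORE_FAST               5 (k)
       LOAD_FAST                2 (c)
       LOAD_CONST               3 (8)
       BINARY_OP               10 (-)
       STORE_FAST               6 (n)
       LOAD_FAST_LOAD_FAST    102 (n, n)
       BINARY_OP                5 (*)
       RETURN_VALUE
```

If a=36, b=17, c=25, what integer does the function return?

289

LOAD_FAST a → push 36. Stack: [36]
LOAD_CONST → push 11. Stack: [36, 11]
BINARY_OP % → 36 % 11 = 3. Stack: [3]
LOAD_FAST_LOAD_FAST a,a → push 36,36. Stack: [3, 36, 36]
BINARY_OP - → 36 - 36 = 0. Stack: [3, 0]
BINARY_OP - → 3 - 0 = 3. Stack: [3]
STORE_FAST x → x=3. Stack: []
LOAD_FAST_LOAD_FAST c,a → push 25,36. Stack: [25, 36]
BINARY_OP - → 25 - 36 = -11. Stack: [-11]
LOAD_CONST → push 1. Stack: [-11, 1]
BINARY_OP // → -11 // 1 = -11. Stack: [-11]
STORE_FAST z → z=-11. Stack: []
LOAD_CONST → push 11. Stack: [11]
LOAD_FAST z → push -11. Stack: [11, -11]
BINARY_OP - → 11 - -11 = 22. Stack: [22]
LOAD_FAST b → push 17. Stack: [22, 17]
BINARY_OP - → 22 - 17 = 5. Stack: [5]
STORE_FAST x → x=5. Stack: []
LOAD_FAST_LOAD_FAST x,b → push 5,17. Stack: [5, 17]
BINARY_OP * → 5 * 17 = 85. Stack: [85]
STORE_FAST k → k=85. Stack: []
LOAD_FAST_LOAD_FAST x,a → push 5,36. Stack: [5, 36]
BINARY_OP - → 5 - 36 = -31. Stack: [-31]
STORE_FAST k → k=-31. Stack: []
LOAD_FAST c → push 25. Stack: [25]
LOAD_CONST → push 8. Stack: [25, 8]
BINARY_OP - → 25 - 8 = 17. Stack: [17]
STORE_FAST n → n=17. Stack: []
LOAD_FAST_LOAD_FAST n,n → push 17,17. Stack: [17, 17]
BINARY_OP * → 17 * 17 = 289. Stack: [289]
RETURN_VALUE → return 289.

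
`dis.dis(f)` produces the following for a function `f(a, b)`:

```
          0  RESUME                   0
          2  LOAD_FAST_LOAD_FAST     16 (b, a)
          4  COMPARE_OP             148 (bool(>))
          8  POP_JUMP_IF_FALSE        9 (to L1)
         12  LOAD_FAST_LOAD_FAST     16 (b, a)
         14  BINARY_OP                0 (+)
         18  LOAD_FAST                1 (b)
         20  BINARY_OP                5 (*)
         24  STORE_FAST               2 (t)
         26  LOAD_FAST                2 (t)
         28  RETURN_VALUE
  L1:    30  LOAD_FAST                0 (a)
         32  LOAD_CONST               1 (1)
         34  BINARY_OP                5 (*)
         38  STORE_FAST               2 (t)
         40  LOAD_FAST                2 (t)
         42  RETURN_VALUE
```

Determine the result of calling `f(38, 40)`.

LOAD_FAST_LOAD_FAST b,a → push 40,38. Stack: [40, 38]
COMPARE_OP bool(>) → 40 vs 38 = True. Stack: [True]
POP_JUMP_IF_FALSE → pop True; no jump. Stack: []
LOAD_FAST_LOAD_FAST b,a → push 40,38. Stack: [40, 38]
BINARY_OP + → 40 + 38 = 78. Stack: [78]
LOAD_FAST b → push 40. Stack: [78, 40]
BINARY_OP * → 78 * 40 = 3120. Stack: [3120]
STORE_FAST t → t=3120. Stack: []
LOAD_FAST t → push 3120. Stack: [3120]
RETURN_VALUE → return 3120.

3120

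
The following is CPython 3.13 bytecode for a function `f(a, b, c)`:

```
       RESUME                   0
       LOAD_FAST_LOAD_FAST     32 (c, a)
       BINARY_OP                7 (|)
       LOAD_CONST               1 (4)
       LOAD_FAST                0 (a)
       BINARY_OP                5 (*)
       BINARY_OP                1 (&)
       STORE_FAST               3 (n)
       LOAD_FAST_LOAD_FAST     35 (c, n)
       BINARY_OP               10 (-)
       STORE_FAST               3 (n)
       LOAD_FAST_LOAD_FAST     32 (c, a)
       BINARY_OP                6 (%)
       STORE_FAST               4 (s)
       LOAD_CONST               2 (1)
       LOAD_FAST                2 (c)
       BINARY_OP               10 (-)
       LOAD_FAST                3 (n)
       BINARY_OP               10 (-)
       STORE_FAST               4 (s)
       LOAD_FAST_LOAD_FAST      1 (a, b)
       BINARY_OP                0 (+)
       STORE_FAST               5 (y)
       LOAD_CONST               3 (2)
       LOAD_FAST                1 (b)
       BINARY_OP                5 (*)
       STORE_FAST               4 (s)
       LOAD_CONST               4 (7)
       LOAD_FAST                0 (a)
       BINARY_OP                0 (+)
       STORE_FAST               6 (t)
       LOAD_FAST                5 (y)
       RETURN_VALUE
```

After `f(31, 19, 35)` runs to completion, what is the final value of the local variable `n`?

-25

LOAD_FAST_LOAD_FAST c,a → push 35,31. Stack: [35, 31]
BINARY_OP | → 35 | 31 = 63. Stack: [63]
LOAD_CONST → push 4. Stack: [63, 4]
LOAD_FAST a → push 31. Stack: [63, 4, 31]
BINARY_OP * → 4 * 31 = 124. Stack: [63, 124]
BINARY_OP & → 63 & 124 = 60. Stack: [60]
STORE_FAST n → n=60. Stack: []
LOAD_FAST_LOAD_FAST c,n → push 35,60. Stack: [35, 60]
BINARY_OP - → 35 - 60 = -25. Stack: [-25]
STORE_FAST n → n=-25. Stack: []
LOAD_FAST_LOAD_FAST c,a → push 35,31. Stack: [35, 31]
BINARY_OP % → 35 % 31 = 4. Stack: [4]
STORE_FAST s → s=4. Stack: []
LOAD_CONST → push 1. Stack: [1]
LOAD_FAST c → push 35. Stack: [1, 35]
BINARY_OP - → 1 - 35 = -34. Stack: [-34]
LOAD_FAST n → push -25. Stack: [-34, -25]
BINARY_OP - → -34 - -25 = -9. Stack: [-9]
STORE_FAST s → s=-9. Stack: []
LOAD_FAST_LOAD_FAST a,b → push 31,19. Stack: [31, 19]
BINARY_OP + → 31 + 19 = 50. Stack: [50]
STORE_FAST y → y=50. Stack: []
LOAD_CONST → push 2. Stack: [2]
LOAD_FAST b → push 19. Stack: [2, 19]
BINARY_OP * → 2 * 19 = 38. Stack: [38]
STORE_FAST s → s=38. Stack: []
LOAD_CONST → push 7. Stack: [7]
LOAD_FAST a → push 31. Stack: [7, 31]
BINARY_OP + → 7 + 31 = 38. Stack: [38]
STORE_FAST t → t=38. Stack: []
LOAD_FAST y → push 50. Stack: [50]
RETURN_VALUE → return 50.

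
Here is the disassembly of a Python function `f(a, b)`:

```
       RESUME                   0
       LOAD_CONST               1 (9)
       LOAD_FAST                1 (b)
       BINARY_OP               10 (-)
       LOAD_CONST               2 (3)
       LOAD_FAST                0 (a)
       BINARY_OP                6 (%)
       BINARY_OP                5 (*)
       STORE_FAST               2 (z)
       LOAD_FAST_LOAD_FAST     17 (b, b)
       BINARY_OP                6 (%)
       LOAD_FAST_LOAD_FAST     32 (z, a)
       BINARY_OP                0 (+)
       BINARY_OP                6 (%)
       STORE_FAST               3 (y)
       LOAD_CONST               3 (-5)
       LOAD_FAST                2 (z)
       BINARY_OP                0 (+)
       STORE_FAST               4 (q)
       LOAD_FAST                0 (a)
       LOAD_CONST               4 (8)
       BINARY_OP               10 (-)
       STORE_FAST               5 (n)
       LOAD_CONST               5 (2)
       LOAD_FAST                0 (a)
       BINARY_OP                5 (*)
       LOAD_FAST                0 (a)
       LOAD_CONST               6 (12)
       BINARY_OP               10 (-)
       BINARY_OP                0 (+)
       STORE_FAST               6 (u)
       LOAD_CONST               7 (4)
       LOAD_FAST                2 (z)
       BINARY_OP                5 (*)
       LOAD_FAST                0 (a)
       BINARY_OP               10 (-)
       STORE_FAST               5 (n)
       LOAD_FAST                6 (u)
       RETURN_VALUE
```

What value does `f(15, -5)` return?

LOAD_CONST → push 9. Stack: [9]
LOAD_FAST b → push -5. Stack: [9, -5]
BINARY_OP - → 9 - -5 = 14. Stack: [14]
LOAD_CONST → push 3. Stack: [14, 3]
LOAD_FAST a → push 15. Stack: [14, 3, 15]
BINARY_OP % → 3 % 15 = 3. Stack: [14, 3]
BINARY_OP * → 14 * 3 = 42. Stack: [42]
STORE_FAST z → z=42. Stack: []
LOAD_FAST_LOAD_FAST b,b → push -5,-5. Stack: [-5, -5]
BINARY_OP % → -5 % -5 = 0. Stack: [0]
LOAD_FAST_LOAD_FAST z,a → push 42,15. Stack: [0, 42, 15]
BINARY_OP + → 42 + 15 = 57. Stack: [0, 57]
BINARY_OP % → 0 % 57 = 0. Stack: [0]
STORE_FAST y → y=0. Stack: []
LOAD_CONST → push -5. Stack: [-5]
LOAD_FAST z → push 42. Stack: [-5, 42]
BINARY_OP + → -5 + 42 = 37. Stack: [37]
STORE_FAST q → q=37. Stack: []
LOAD_FAST a → push 15. Stack: [15]
LOAD_CONST → push 8. Stack: [15, 8]
BINARY_OP - → 15 - 8 = 7. Stack: [7]
STORE_FAST n → n=7. Stack: []
LOAD_CONST → push 2. Stack: [2]
LOAD_FAST a → push 15. Stack: [2, 15]
BINARY_OP * → 2 * 15 = 30. Stack: [30]
LOAD_FAST a → push 15. Stack: [30, 15]
LOAD_CONST → push 12. Stack: [30, 15, 12]
BINARY_OP - → 15 - 12 = 3. Stack: [30, 3]
BINARY_OP + → 30 + 3 = 33. Stack: [33]
STORE_FAST u → u=33. Stack: []
LOAD_CONST → push 4. Stack: [4]
LOAD_FAST z → push 42. Stack: [4, 42]
BINARY_OP * → 4 * 42 = 168. Stack: [168]
LOAD_FAST a → push 15. Stack: [168, 15]
BINARY_OP - → 168 - 15 = 153. Stack: [153]
STORE_FAST n → n=153. Stack: []
LOAD_FAST u → push 33. Stack: [33]
RETURN_VALUE → return 33.

33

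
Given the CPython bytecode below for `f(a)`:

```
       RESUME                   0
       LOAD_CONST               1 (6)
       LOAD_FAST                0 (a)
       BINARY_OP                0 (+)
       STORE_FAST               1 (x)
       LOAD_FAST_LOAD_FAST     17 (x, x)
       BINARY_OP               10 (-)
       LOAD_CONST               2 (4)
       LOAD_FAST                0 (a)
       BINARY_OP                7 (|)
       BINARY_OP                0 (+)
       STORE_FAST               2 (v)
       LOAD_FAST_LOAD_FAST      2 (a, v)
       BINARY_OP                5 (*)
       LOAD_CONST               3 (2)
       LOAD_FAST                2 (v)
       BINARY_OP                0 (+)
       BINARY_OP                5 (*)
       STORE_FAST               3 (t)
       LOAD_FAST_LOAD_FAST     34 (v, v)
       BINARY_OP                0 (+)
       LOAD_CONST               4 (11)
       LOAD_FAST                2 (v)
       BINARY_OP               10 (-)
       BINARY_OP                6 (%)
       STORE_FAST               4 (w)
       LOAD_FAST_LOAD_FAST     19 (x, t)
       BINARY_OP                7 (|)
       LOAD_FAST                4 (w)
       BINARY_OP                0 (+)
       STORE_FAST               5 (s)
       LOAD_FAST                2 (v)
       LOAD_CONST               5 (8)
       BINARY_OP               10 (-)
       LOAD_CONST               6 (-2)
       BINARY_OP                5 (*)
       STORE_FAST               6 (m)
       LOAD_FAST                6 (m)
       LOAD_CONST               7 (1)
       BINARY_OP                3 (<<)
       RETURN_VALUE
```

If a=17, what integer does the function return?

-52

LOAD_CONST → push 6. Stack: [6]
LOAD_FAST a → push 17. Stack: [6, 17]
BINARY_OP + → 6 + 17 = 23. Stack: [23]
STORE_FAST x → x=23. Stack: []
LOAD_FAST_LOAD_FAST x,x → push 23,23. Stack: [23, 23]
BINARY_OP - → 23 - 23 = 0. Stack: [0]
LOAD_CONST → push 4. Stack: [0, 4]
LOAD_FAST a → push 17. Stack: [0, 4, 17]
BINARY_OP | → 4 | 17 = 21. Stack: [0, 21]
BINARY_OP + → 0 + 21 = 21. Stack: [21]
STORE_FAST v → v=21. Stack: []
LOAD_FAST_LOAD_FAST a,v → push 17,21. Stack: [17, 21]
BINARY_OP * → 17 * 21 = 357. Stack: [357]
LOAD_CONST → push 2. Stack: [357, 2]
LOAD_FAST v → push 21. Stack: [357, 2, 21]
BINARY_OP + → 2 + 21 = 23. Stack: [357, 23]
BINARY_OP * → 357 * 23 = 8211. Stack: [8211]
STORE_FAST t → t=8211. Stack: []
LOAD_FAST_LOAD_FAST v,v → push 21,21. Stack: [21, 21]
BINARY_OP + → 21 + 21 = 42. Stack: [42]
LOAD_CONST → push 11. Stack: [42, 11]
LOAD_FAST v → push 21. Stack: [42, 11, 21]
BINARY_OP - → 11 - 21 = -10. Stack: [42, -10]
BINARY_OP % → 42 % -10 = -8. Stack: [-8]
STORE_FAST w → w=-8. Stack: []
LOAD_FAST_LOAD_FAST x,t → push 23,8211. Stack: [23, 8211]
BINARY_OP | → 23 | 8211 = 8215. Stack: [8215]
LOAD_FAST w → push -8. Stack: [8215, -8]
BINARY_OP + → 8215 + -8 = 8207. Stack: [8207]
STORE_FAST s → s=8207. Stack: []
LOAD_FAST v → push 21. Stack: [21]
LOAD_CONST → push 8. Stack: [21, 8]
BINARY_OP - → 21 - 8 = 13. Stack: [13]
LOAD_CONST → push -2. Stack: [13, -2]
BINARY_OP * → 13 * -2 = -26. Stack: [-26]
STORE_FAST m → m=-26. Stack: []
LOAD_FAST m → push -26. Stack: [-26]
LOAD_CONST → push 1. Stack: [-26, 1]
BINARY_OP << → -26 << 1 = -52. Stack: [-52]
RETURN_VALUE → return -52.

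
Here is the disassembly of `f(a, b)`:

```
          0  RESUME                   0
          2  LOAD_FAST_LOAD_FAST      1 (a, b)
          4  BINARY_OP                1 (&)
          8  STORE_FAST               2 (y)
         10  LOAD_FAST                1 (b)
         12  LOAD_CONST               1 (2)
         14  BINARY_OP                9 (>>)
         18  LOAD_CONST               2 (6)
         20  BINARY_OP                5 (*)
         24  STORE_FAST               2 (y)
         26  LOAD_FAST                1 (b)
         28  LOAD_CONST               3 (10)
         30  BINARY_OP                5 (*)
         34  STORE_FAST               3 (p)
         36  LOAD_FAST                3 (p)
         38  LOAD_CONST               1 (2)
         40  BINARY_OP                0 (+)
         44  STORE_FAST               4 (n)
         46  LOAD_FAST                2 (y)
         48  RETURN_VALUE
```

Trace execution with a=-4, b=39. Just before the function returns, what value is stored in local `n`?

LOAD_FAST_LOAD_FAST a,b → push -4,39. Stack: [-4, 39]
BINARY_OP & → -4 & 39 = 36. Stack: [36]
STORE_FAST y → y=36. Stack: []
LOAD_FAST b → push 39. Stack: [39]
LOAD_CONST → push 2. Stack: [39, 2]
BINARY_OP >> → 39 >> 2 = 9. Stack: [9]
LOAD_CONST → push 6. Stack: [9, 6]
BINARY_OP * → 9 * 6 = 54. Stack: [54]
STORE_FAST y → y=54. Stack: []
LOAD_FAST b → push 39. Stack: [39]
LOAD_CONST → push 10. Stack: [39, 10]
BINARY_OP * → 39 * 10 = 390. Stack: [390]
STORE_FAST p → p=390. Stack: []
LOAD_FAST p → push 390. Stack: [390]
LOAD_CONST → push 2. Stack: [390, 2]
BINARY_OP + → 390 + 2 = 392. Stack: [392]
STORE_FAST n → n=392. Stack: []
LOAD_FAST y → push 54. Stack: [54]
RETURN_VALUE → return 54.

392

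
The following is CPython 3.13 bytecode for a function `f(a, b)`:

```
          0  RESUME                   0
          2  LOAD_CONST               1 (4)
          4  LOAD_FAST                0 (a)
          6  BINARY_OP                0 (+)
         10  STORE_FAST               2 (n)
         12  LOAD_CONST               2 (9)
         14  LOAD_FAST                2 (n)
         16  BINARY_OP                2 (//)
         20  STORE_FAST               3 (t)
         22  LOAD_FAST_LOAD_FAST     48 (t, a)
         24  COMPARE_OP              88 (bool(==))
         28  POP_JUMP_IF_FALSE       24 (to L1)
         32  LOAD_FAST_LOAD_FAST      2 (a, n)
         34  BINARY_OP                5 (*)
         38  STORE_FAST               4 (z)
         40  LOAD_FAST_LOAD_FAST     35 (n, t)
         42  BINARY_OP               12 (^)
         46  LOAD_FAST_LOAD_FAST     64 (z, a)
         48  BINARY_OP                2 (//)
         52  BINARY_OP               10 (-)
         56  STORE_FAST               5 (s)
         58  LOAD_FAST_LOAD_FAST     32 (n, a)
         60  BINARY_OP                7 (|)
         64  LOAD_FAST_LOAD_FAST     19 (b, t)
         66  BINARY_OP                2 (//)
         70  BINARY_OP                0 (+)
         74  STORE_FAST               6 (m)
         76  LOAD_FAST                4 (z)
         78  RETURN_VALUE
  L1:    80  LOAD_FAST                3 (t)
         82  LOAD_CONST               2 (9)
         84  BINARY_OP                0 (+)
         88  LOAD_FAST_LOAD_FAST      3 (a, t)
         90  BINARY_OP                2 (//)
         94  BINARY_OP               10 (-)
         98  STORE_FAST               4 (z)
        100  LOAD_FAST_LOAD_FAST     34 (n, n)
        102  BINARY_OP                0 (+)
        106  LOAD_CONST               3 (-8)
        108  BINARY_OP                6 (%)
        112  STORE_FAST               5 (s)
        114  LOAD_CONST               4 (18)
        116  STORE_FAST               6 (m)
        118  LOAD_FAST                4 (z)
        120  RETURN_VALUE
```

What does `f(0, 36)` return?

LOAD_CONST → push 4. Stack: [4]
LOAD_FAST a → push 0. Stack: [4, 0]
BINARY_OP + → 4 + 0 = 4. Stack: [4]
STORE_FAST n → n=4. Stack: []
LOAD_CONST → push 9. Stack: [9]
LOAD_FAST n → push 4. Stack: [9, 4]
BINARY_OP // → 9 // 4 = 2. Stack: [2]
STORE_FAST t → t=2. Stack: []
LOAD_FAST_LOAD_FAST t,a → push 2,0. Stack: [2, 0]
COMPARE_OP bool(==) → 2 vs 0 = False. Stack: [False]
POP_JUMP_IF_FALSE → pop False; jump. Stack: []
LOAD_FAST t → push 2. Stack: [2]
LOAD_CONST → push 9. Stack: [2, 9]
BINARY_OP + → 2 + 9 = 11. Stack: [11]
LOAD_FAST_LOAD_FAST a,t → push 0,2. Stack: [11, 0, 2]
BINARY_OP // → 0 // 2 = 0. Stack: [11, 0]
BINARY_OP - → 11 - 0 = 11. Stack: [11]
STORE_FAST z → z=11. Stack: []
LOAD_FAST_LOAD_FAST n,n → push 4,4. Stack: [4, 4]
BINARY_OP + → 4 + 4 = 8. Stack: [8]
LOAD_CONST → push -8. Stack: [8, -8]
BINARY_OP % → 8 % -8 = 0. Stack: [0]
STORE_FAST s → s=0. Stack: []
LOAD_CONST → push 18. Stack: [18]
STORE_FAST m → m=18. Stack: []
LOAD_FAST z → push 11. Stack: [11]
RETURN_VALUE → return 11.

11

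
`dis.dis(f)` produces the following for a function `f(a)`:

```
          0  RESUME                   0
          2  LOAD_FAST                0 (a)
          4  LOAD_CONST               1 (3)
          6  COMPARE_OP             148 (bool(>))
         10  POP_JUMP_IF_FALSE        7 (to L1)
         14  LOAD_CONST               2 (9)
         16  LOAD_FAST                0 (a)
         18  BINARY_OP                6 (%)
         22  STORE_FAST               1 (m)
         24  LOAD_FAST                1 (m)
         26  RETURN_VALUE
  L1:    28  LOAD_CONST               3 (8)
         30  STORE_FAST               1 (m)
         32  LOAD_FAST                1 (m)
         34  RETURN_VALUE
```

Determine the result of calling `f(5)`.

LOAD_FAST a → push 5. Stack: [5]
LOAD_CONST → push 3. Stack: [5, 3]
COMPARE_OP bool(>) → 5 vs 3 = True. Stack: [True]
POP_JUMP_IF_FALSE → pop True; no jump. Stack: []
LOAD_CONST → push 9. Stack: [9]
LOAD_FAST a → push 5. Stack: [9, 5]
BINARY_OP % → 9 % 5 = 4. Stack: [4]
STORE_FAST m → m=4. Stack: []
LOAD_FAST m → push 4. Stack: [4]
RETURN_VALUE → return 4.

4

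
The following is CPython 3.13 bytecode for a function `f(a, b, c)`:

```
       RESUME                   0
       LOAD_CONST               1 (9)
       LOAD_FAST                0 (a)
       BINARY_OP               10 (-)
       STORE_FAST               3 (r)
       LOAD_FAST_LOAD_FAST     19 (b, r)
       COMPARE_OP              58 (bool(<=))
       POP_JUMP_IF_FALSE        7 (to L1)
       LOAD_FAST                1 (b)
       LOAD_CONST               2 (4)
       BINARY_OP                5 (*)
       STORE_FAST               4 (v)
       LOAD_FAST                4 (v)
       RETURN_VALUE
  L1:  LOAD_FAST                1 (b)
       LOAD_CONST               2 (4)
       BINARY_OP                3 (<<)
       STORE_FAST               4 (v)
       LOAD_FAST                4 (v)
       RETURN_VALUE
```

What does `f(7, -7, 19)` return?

-28

LOAD_CONST → push 9. Stack: [9]
LOAD_FAST a → push 7. Stack: [9, 7]
BINARY_OP - → 9 - 7 = 2. Stack: [2]
STORE_FAST r → r=2. Stack: []
LOAD_FAST_LOAD_FAST b,r → push -7,2. Stack: [-7, 2]
COMPARE_OP bool(<=) → -7 vs 2 = True. Stack: [True]
POP_JUMP_IF_FALSE → pop True; no jump. Stack: []
LOAD_FAST b → push -7. Stack: [-7]
LOAD_CONST → push 4. Stack: [-7, 4]
BINARY_OP * → -7 * 4 = -28. Stack: [-28]
STORE_FAST v → v=-28. Stack: []
LOAD_FAST v → push -28. Stack: [-28]
RETURN_VALUE → return -28.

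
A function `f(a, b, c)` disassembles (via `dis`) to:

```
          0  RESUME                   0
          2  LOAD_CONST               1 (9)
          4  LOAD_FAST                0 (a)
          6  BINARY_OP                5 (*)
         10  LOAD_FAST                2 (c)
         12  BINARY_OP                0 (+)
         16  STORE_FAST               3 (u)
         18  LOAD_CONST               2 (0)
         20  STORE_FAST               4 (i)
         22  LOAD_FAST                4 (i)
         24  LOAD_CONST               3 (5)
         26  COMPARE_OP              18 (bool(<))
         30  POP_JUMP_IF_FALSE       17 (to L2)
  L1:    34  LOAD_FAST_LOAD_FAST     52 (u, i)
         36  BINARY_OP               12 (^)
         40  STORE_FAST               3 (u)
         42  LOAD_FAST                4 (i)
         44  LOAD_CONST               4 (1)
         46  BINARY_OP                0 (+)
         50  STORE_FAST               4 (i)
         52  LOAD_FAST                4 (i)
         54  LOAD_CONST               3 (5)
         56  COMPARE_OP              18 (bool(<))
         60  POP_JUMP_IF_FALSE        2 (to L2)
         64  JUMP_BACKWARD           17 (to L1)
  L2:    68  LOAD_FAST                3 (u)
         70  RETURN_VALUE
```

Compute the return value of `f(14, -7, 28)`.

158

LOAD_CONST → push 9
LOAD_FAST a → push 14
BINARY_OP * → 9 * 14 = 126
LOAD_FAST c → push 28
BINARY_OP + → 126 + 28 = 154
STORE_FAST u → u=154
LOAD_CONST → push 0
STORE_FAST i → i=0
LOAD_FAST i → push 0
LOAD_CONST → push 5
COMPARE_OP bool(<) → 0 vs 5 = True
POP_JUMP_IF_FALSE → pop True; no jump
LOAD_FAST_LOAD_FAST u,i → push 154,0
BINARY_OP ^ → 154 ^ 0 = 154
STORE_FAST u → u=154
LOAD_FAST i → push 0
LOAD_CONST → push 1
BINARY_OP + → 0 + 1 = 1
STORE_FAST i → i=1
LOAD_FAST i → push 1
LOAD_CONST → push 5
COMPARE_OP bool(<) → 1 vs 5 = True
POP_JUMP_IF_FALSE → pop True; no jump
LOAD_FAST_LOAD_FAST u,i → push 154,1
BINARY_OP ^ → 154 ^ 1 = 155
STORE_FAST u → u=155
LOAD_FAST i → push 1
LOAD_CONST → push 1
BINARY_OP + → 1 + 1 = 2
STORE_FAST i → i=2
LOAD_FAST i → push 2
LOAD_CONST → push 5
COMPARE_OP bool(<) → 2 vs 5 = True
POP_JUMP_IF_FALSE → pop True; no jump
LOAD_FAST_LOAD_FAST u,i → push 155,2
BINARY_OP ^ → 155 ^ 2 = 153
STORE_FAST u → u=153
LOAD_FAST i → push 2
LOAD_CONST → push 1
BINARY_OP + → 2 + 1 = 3
STORE_FAST i → i=3
LOAD_FAST i → push 3
LOAD_CONST → push 5
COMPARE_OP bool(<) → 3 vs 5 = True
POP_JUMP_IF_FALSE → pop True; no jump
LOAD_FAST_LOAD_FAST u,i → push 153,3
BINARY_OP ^ → 153 ^ 3 = 154
STORE_FAST u → u=154
LOAD_FAST i → push 3
LOAD_CONST → push 1
BINARY_OP + → 3 + 1 = 4
STORE_FAST i → i=4
LOAD_FAST i → push 4
LOAD_CONST → push 5
COMPARE_OP bool(<) → 4 vs 5 = True
POP_JUMP_IF_FALSE → pop True; no jump
LOAD_FAST_LOAD_FAST u,i → push 154,4
BINARY_OP ^ → 154 ^ 4 = 158
STORE_FAST u → u=158
LOAD_FAST i → push 4
LOAD_CONST → push 1
BINARY_OP + → 4 + 1 = 5
STORE_FAST i → i=5
LOAD_FAST i → push 5
LOAD_CONST → push 5
COMPARE_OP bool(<) → 5 vs 5 = False
POP_JUMP_IF_FALSE → pop False; jump
LOAD_FAST u → push 158
RETURN_VALUE → return 158.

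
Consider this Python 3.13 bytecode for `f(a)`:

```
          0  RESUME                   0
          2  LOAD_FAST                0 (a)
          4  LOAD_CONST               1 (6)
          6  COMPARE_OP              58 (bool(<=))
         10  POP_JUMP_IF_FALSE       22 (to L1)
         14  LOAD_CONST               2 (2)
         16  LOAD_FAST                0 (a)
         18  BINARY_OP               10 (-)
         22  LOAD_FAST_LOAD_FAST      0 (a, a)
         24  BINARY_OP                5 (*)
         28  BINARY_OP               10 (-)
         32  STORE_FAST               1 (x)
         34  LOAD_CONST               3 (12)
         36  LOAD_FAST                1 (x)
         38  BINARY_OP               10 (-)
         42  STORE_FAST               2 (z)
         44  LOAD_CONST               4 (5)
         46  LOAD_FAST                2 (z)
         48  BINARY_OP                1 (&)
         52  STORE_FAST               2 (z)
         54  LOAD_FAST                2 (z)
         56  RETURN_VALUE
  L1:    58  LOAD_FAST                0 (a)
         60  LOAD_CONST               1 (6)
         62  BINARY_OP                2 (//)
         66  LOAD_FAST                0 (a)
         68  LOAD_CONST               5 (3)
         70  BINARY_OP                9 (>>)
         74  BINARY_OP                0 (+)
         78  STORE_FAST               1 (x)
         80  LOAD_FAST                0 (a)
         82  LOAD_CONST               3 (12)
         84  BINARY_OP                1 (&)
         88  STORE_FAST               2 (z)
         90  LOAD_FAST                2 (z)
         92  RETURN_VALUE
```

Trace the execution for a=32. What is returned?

0

LOAD_FAST a → push 32. Stack: [32]
LOAD_CONST → push 6. Stack: [32, 6]
COMPARE_OP bool(<=) → 32 vs 6 = False. Stack: [False]
POP_JUMP_IF_FALSE → pop False; jump. Stack: []
LOAD_FAST a → push 32. Stack: [32]
LOAD_CONST → push 6. Stack: [32, 6]
BINARY_OP // → 32 // 6 = 5. Stack: [5]
LOAD_FAST a → push 32. Stack: [5, 32]
LOAD_CONST → push 3. Stack: [5, 32, 3]
BINARY_OP >> → 32 >> 3 = 4. Stack: [5, 4]
BINARY_OP + → 5 + 4 = 9. Stack: [9]
STORE_FAST x → x=9. Stack: []
LOAD_FAST a → push 32. Stack: [32]
LOAD_CONST → push 12. Stack: [32, 12]
BINARY_OP & → 32 & 12 = 0. Stack: [0]
STORE_FAST z → z=0. Stack: []
LOAD_FAST z → push 0. Stack: [0]
RETURN_VALUE → return 0.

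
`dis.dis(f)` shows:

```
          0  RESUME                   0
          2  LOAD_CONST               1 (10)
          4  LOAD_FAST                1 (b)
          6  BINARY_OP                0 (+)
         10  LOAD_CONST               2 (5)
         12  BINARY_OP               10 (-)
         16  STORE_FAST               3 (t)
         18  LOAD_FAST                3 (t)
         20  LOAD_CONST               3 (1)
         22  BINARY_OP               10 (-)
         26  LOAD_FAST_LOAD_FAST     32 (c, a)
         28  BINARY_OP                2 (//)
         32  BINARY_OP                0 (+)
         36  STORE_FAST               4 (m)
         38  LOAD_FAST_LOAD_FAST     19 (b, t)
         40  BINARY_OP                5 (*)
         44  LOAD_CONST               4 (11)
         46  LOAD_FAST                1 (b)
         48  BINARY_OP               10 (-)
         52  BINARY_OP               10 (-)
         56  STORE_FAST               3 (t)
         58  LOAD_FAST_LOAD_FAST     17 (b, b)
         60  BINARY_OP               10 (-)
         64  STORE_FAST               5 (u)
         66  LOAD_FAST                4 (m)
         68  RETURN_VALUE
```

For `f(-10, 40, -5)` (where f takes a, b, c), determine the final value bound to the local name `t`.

1829

LOAD_CONST → push 10. Stack: [10]
LOAD_FAST b → push 40. Stack: [10, 40]
BINARY_OP + → 10 + 40 = 50. Stack: [50]
LOAD_CONST → push 5. Stack: [50, 5]
BINARY_OP - → 50 - 5 = 45. Stack: [45]
STORE_FAST t → t=45. Stack: []
LOAD_FAST t → push 45. Stack: [45]
LOAD_CONST → push 1. Stack: [45, 1]
BINARY_OP - → 45 - 1 = 44. Stack: [44]
LOAD_FAST_LOAD_FAST c,a → push -5,-10. Stack: [44, -5, -10]
BINARY_OP // → -5 // -10 = 0. Stack: [44, 0]
BINARY_OP + → 44 + 0 = 44. Stack: [44]
STORE_FAST m → m=44. Stack: []
LOAD_FAST_LOAD_FAST b,t → push 40,45. Stack: [40, 45]
BINARY_OP * → 40 * 45 = 1800. Stack: [1800]
LOAD_CONST → push 11. Stack: [1800, 11]
LOAD_FAST b → push 40. Stack: [1800, 11, 40]
BINARY_OP - → 11 - 40 = -29. Stack: [1800, -29]
BINARY_OP - → 1800 - -29 = 1829. Stack: [1829]
STORE_FAST t → t=1829. Stack: []
LOAD_FAST_LOAD_FAST b,b → push 40,40. Stack: [40, 40]
BINARY_OP - → 40 - 40 = 0. Stack: [0]
STORE_FAST u → u=0. Stack: []
LOAD_FAST m → push 44. Stack: [44]
RETURN_VALUE → return 44.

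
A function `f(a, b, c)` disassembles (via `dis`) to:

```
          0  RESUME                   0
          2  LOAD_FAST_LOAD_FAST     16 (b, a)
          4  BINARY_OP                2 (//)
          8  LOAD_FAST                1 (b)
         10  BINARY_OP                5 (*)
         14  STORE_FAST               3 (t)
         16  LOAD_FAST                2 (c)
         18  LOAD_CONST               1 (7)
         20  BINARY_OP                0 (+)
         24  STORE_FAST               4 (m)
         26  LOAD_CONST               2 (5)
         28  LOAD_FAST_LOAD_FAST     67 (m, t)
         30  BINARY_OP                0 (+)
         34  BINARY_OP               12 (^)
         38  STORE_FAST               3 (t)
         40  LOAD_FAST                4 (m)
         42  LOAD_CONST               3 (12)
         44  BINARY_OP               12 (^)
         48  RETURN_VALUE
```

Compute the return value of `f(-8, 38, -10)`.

-15

LOAD_FAST_LOAD_FAST b,a → push 38,-8. Stack: [38, -8]
BINARY_OP // → 38 // -8 = -5. Stack: [-5]
LOAD_FAST b → push 38. Stack: [-5, 38]
BINARY_OP * → -5 * 38 = -190. Stack: [-190]
STORE_FAST t → t=-190. Stack: []
LOAD_FAST c → push -10. Stack: [-10]
LOAD_CONST → push 7. Stack: [-10, 7]
BINARY_OP + → -10 + 7 = -3. Stack: [-3]
STORE_FAST m → m=-3. Stack: []
LOAD_CONST → push 5. Stack: [5]
LOAD_FAST_LOAD_FAST m,t → push -3,-190. Stack: [5, -3, -190]
BINARY_OP + → -3 + -190 = -193. Stack: [5, -193]
BINARY_OP ^ → 5 ^ -193 = -198. Stack: [-198]
STORE_FAST t → t=-198. Stack: []
LOAD_FAST m → push -3. Stack: [-3]
LOAD_CONST → push 12. Stack: [-3, 12]
BINARY_OP ^ → -3 ^ 12 = -15. Stack: [-15]
RETURN_VALUE → return -15.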